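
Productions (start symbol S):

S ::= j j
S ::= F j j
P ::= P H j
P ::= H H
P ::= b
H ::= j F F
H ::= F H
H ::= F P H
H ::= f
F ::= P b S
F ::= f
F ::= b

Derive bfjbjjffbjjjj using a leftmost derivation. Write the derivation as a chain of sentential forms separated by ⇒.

S ⇒ Fjj ⇒ PbSjj ⇒ HHbSjj ⇒ FHHbSjj ⇒ PbSHHbSjj ⇒ PHjbSHHbSjj ⇒ bHjbSHHbSjj ⇒ bfjbSHHbSjj ⇒ bfjbjjHHbSjj ⇒ bfjbjjfHbSjj ⇒ bfjbjjffbSjj ⇒ bfjbjjffbjjjj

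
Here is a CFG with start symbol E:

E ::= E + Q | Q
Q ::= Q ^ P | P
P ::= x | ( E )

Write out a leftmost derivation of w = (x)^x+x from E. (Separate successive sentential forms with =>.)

E => E+Q   [E ::= E + Q]
E+Q => Q+Q   [E ::= Q]
Q+Q => Q^P+Q   [Q ::= Q ^ P]
Q^P+Q => P^P+Q   [Q ::= P]
P^P+Q => (E)^P+Q   [P ::= ( E )]
(E)^P+Q => (Q)^P+Q   [E ::= Q]
(Q)^P+Q => (P)^P+Q   [Q ::= P]
(P)^P+Q => (x)^P+Q   [P ::= x]
(x)^P+Q => (x)^x+Q   [P ::= x]
(x)^x+Q => (x)^x+P   [Q ::= P]
(x)^x+P => (x)^x+x   [P ::= x]

E => E+Q => Q+Q => Q^P+Q => P^P+Q => (E)^P+Q => (Q)^P+Q => (P)^P+Q => (x)^P+Q => (x)^x+Q => (x)^x+P => (x)^x+x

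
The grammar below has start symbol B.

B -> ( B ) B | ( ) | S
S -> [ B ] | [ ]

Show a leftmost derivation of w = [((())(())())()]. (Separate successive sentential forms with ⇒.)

B ⇒ S   [B -> S]
S ⇒ [B]   [S -> [ B ]]
[B] ⇒ [(B)B]   [B -> ( B ) B]
[(B)B] ⇒ [((B)B)B]   [B -> ( B ) B]
[((B)B)B] ⇒ [((())B)B]   [B -> ( )]
[((())B)B] ⇒ [((())(B)B)B]   [B -> ( B ) B]
[((())(B)B)B] ⇒ [((())(())B)B]   [B -> ( )]
[((())(())B)B] ⇒ [((())(())())B]   [B -> ( )]
[((())(())())B] ⇒ [((())(())())()]   [B -> ( )]

B ⇒ S ⇒ [B] ⇒ [(B)B] ⇒ [((B)B)B] ⇒ [((())B)B] ⇒ [((())(B)B)B] ⇒ [((())(())B)B] ⇒ [((())(())())B] ⇒ [((())(())())()]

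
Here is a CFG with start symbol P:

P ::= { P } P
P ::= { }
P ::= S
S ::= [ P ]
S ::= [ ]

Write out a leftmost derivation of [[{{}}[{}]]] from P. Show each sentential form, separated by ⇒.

P⇒S⇒[P]⇒[S]⇒[[P]]⇒[[{P}P]]⇒[[{{}}P]]⇒[[{{}}S]]⇒[[{{}}[P]]]⇒[[{{}}[{}]]]

P ⇒ S   [P ::= S]
S ⇒ [P]   [S ::= [ P ]]
[P] ⇒ [S]   [P ::= S]
[S] ⇒ [[P]]   [S ::= [ P ]]
[[P]] ⇒ [[{P}P]]   [P ::= { P } P]
[[{P}P]] ⇒ [[{{}}P]]   [P ::= { }]
[[{{}}P]] ⇒ [[{{}}S]]   [P ::= S]
[[{{}}S]] ⇒ [[{{}}[P]]]   [S ::= [ P ]]
[[{{}}[P]]] ⇒ [[{{}}[{}]]]   [P ::= { }]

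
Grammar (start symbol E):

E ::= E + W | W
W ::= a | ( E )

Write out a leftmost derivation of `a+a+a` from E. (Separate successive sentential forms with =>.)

E=>E+W=>E+W+W=>W+W+W=>a+W+W=>a+a+W=>a+a+a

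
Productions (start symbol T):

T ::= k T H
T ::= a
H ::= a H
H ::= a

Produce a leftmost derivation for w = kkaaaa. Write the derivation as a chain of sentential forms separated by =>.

T => kTH   [T ::= k T H]
kTH => kkTHH   [T ::= k T H]
kkTHH => kkaHH   [T ::= a]
kkaHH => kkaaHH   [H ::= a H]
kkaaHH => kkaaaH   [H ::= a]
kkaaaH => kkaaaa   [H ::= a]

T => kTH => kkTHH => kkaHH => kkaaHH => kkaaaH => kkaaaa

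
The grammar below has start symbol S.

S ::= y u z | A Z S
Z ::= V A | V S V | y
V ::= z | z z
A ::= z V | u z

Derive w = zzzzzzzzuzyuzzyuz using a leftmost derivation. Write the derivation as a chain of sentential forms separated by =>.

S => AZS => zVZS => zzZS => zzVSVS => zzzzSVS => zzzzAZSVS => zzzzzVZSVS => zzzzzzZSVS => zzzzzzVASVS => zzzzzzzzASVS => zzzzzzzzuzSVS => zzzzzzzzuzyuzVS => zzzzzzzzuzyuzzS => zzzzzzzzuzyuzzyuz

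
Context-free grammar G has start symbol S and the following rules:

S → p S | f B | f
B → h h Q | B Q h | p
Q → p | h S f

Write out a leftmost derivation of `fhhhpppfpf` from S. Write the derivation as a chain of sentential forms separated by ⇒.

S ⇒ fB ⇒ fhhQ ⇒ fhhhSf ⇒ fhhhpSf ⇒ fhhhppSf ⇒ fhhhpppSf ⇒ fhhhpppfBf ⇒ fhhhpppfpf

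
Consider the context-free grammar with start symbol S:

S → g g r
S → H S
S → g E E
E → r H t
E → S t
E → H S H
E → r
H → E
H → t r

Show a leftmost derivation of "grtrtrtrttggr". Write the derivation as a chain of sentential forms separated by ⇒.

S ⇒ HS ⇒ ES ⇒ StS ⇒ gEEtS ⇒ grHtEtS ⇒ grtrtEtS ⇒ grtrtrHttS ⇒ grtrtrtrttS ⇒ grtrtrtrttggr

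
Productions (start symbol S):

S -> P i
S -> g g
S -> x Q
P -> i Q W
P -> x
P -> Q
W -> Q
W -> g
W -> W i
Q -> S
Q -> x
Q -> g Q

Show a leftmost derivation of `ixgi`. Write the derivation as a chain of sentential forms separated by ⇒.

S⇒Pi⇒iQWi⇒ixWi⇒ixgi

S ⇒ Pi   [S -> P i]
Pi ⇒ iQWi   [P -> i Q W]
iQWi ⇒ ixWi   [Q -> x]
ixWi ⇒ ixgi   [W -> g]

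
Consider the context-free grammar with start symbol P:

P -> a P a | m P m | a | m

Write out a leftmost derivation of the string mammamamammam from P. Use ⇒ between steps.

P ⇒ mPm   [P -> m P m]
mPm ⇒ maPam   [P -> a P a]
maPam ⇒ mamPmam   [P -> m P m]
mamPmam ⇒ mammPmmam   [P -> m P m]
mammPmmam ⇒ mammaPammam   [P -> a P a]
mammaPammam ⇒ mammamPmammam   [P -> m P m]
mammamPmammam ⇒ mammamamammam   [P -> a]

P ⇒ mPm ⇒ maPam ⇒ mamPmam ⇒ mammPmmam ⇒ mammaPammam ⇒ mammamPmammam ⇒ mammamamammam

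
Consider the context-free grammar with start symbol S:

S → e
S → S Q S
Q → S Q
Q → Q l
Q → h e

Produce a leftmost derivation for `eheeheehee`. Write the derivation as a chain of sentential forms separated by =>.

S => SQS   [S → S Q S]
SQS => SQSQS   [S → S Q S]
SQSQS => SQSQSQS   [S → S Q S]
SQSQSQS => eQSQSQS   [S → e]
eQSQSQS => eheSQSQS   [Q → h e]
eheSQSQS => eheeQSQS   [S → e]
eheeQSQS => eheeheSQS   [Q → h e]
eheeheSQS => eheeheeQS   [S → e]
eheeheeQS => eheeheeheS   [Q → h e]
eheeheeheS => eheeheehee   [S → e]

S => SQS => SQSQS => SQSQSQS => eQSQSQS => eheSQSQS => eheeQSQS => eheeheSQS => eheeheeQS => eheeheeheS => eheeheehee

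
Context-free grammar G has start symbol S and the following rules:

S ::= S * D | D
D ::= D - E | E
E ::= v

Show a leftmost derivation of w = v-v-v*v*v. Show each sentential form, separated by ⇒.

S ⇒ S*D ⇒ S*D*D ⇒ D*D*D ⇒ D-E*D*D ⇒ D-E-E*D*D ⇒ E-E-E*D*D ⇒ v-E-E*D*D ⇒ v-v-E*D*D ⇒ v-v-v*D*D ⇒ v-v-v*E*D ⇒ v-v-v*v*D ⇒ v-v-v*v*E ⇒ v-v-v*v*v

S ⇒ S*D   [S ::= S * D]
S*D ⇒ S*D*D   [S ::= S * D]
S*D*D ⇒ D*D*D   [S ::= D]
D*D*D ⇒ D-E*D*D   [D ::= D - E]
D-E*D*D ⇒ D-E-E*D*D   [D ::= D - E]
D-E-E*D*D ⇒ E-E-E*D*D   [D ::= E]
E-E-E*D*D ⇒ v-E-E*D*D   [E ::= v]
v-E-E*D*D ⇒ v-v-E*D*D   [E ::= v]
v-v-E*D*D ⇒ v-v-v*D*D   [E ::= v]
v-v-v*D*D ⇒ v-v-v*E*D   [D ::= E]
v-v-v*E*D ⇒ v-v-v*v*D   [E ::= v]
v-v-v*v*D ⇒ v-v-v*v*E   [D ::= E]
v-v-v*v*E ⇒ v-v-v*v*v   [E ::= v]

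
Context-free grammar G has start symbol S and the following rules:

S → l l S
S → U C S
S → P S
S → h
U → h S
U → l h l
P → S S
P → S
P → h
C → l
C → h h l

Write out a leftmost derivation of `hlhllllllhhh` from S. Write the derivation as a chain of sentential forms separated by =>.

S => PS => hS => hUCS => hlhlCS => hlhllS => hlhllPS => hlhllSSS => hlhllllSSS => hlhllllllSSS => hlhllllllhSS => hlhllllllhhS => hlhllllllhhh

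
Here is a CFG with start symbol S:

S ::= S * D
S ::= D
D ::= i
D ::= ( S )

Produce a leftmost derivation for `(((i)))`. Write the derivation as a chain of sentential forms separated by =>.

S=>D=>(S)=>(D)=>((S))=>((D))=>(((S)))=>(((D)))=>(((i)))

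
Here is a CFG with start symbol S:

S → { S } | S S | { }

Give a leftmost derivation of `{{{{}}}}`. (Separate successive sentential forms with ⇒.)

S ⇒ {S} ⇒ {{S}} ⇒ {{{S}}} ⇒ {{{{}}}}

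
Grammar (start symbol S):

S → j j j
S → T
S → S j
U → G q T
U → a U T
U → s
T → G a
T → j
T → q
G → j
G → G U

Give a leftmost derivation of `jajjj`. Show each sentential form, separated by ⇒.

S ⇒ Sj ⇒ Sjj ⇒ Sjjj ⇒ Tjjj ⇒ Gajjj ⇒ jajjj

S ⇒ Sj   [S → S j]
Sj ⇒ Sjj   [S → S j]
Sjj ⇒ Sjjj   [S → S j]
Sjjj ⇒ Tjjj   [S → T]
Tjjj ⇒ Gajjj   [T → G a]
Gajjj ⇒ jajjj   [G → j]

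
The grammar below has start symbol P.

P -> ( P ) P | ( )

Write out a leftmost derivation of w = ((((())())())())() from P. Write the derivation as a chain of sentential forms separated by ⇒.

P⇒(P)P⇒((P)P)P⇒(((P)P)P)P⇒((((P)P)P)P)P⇒((((())P)P)P)P⇒((((())())P)P)P⇒((((())())())P)P⇒((((())())())())P⇒((((())())())())()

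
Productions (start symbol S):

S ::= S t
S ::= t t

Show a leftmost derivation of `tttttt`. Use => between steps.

S => St => Stt => Sttt => Stttt => tttttt

S => St   [S ::= S t]
St => Stt   [S ::= S t]
Stt => Sttt   [S ::= S t]
Sttt => Stttt   [S ::= S t]
Stttt => tttttt   [S ::= t t]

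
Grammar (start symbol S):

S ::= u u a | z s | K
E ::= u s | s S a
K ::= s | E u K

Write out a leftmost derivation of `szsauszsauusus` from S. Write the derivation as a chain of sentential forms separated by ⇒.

S ⇒ K   [S ::= K]
K ⇒ EuK   [K ::= E u K]
EuK ⇒ sSauK   [E ::= s S a]
sSauK ⇒ szsauK   [S ::= z s]
szsauK ⇒ szsauEuK   [K ::= E u K]
szsauEuK ⇒ szsausSauK   [E ::= s S a]
szsausSauK ⇒ szsauszsauK   [S ::= z s]
szsauszsauK ⇒ szsauszsauEuK   [K ::= E u K]
szsauszsauEuK ⇒ szsauszsauusuK   [E ::= u s]
szsauszsauusuK ⇒ szsauszsauusus   [K ::= s]

S ⇒ K ⇒ EuK ⇒ sSauK ⇒ szsauK ⇒ szsauEuK ⇒ szsausSauK ⇒ szsauszsauK ⇒ szsauszsauEuK ⇒ szsauszsauusuK ⇒ szsauszsauusus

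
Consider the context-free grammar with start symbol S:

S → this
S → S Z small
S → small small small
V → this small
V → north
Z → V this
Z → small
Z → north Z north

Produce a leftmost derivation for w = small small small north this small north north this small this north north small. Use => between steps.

S => S Z small   [S → S Z small]
S Z small => S Z small Z small   [S → S Z small]
S Z small Z small => small small small Z small Z small   [S → small small small]
small small small Z small Z small => small small small V this small Z small   [Z → V this]
small small small V this small Z small => small small small north this small Z small   [V → north]
small small small north this small Z small => small small small north this small north Z north small   [Z → north Z north]
small small small north this small north Z north small => small small small north this small north north Z north north small   [Z → north Z north]
small small small north this small north north Z north north small => small small small north this small north north V this north north small   [Z → V this]
small small small north this small north north V this north north small => small small small north this small north north this small this north north small   [V → this small]

S => S Z small => S Z small Z small => small small small Z small Z small => small small small V this small Z small => small small small north this small Z small => small small small north this small north Z north small => small small small north this small north north Z north north small => small small small north this small north north V this north north small => small small small north this small north north this small this north north small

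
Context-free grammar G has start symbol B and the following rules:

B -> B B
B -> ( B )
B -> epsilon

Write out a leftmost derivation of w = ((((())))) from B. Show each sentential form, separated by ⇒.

B ⇒ BB   [B -> B B]
BB ⇒ (B)B   [B -> ( B )]
(B)B ⇒ (BB)B   [B -> B B]
(BB)B ⇒ ((B)B)B   [B -> ( B )]
((B)B)B ⇒ ((BB)B)B   [B -> B B]
((BB)B)B ⇒ (((B)B)B)B   [B -> ( B )]
(((B)B)B)B ⇒ ((((B))B)B)B   [B -> ( B )]
((((B))B)B)B ⇒ ((((BB))B)B)B   [B -> B B]
((((BB))B)B)B ⇒ (((((B)B))B)B)B   [B -> ( B )]
(((((B)B))B)B)B ⇒ ((((()B))B)B)B   [B -> epsilon]
((((()B))B)B)B ⇒ ((((()))B)B)B   [B -> epsilon]
((((()))B)B)B ⇒ ((((())))B)B   [B -> epsilon]
((((())))B)B ⇒ ((((()))))B   [B -> epsilon]
((((()))))B ⇒ ((((()))))   [B -> epsilon]

B⇒BB⇒(B)B⇒(BB)B⇒((B)B)B⇒((BB)B)B⇒(((B)B)B)B⇒((((B))B)B)B⇒((((BB))B)B)B⇒(((((B)B))B)B)B⇒((((()B))B)B)B⇒((((()))B)B)B⇒((((())))B)B⇒((((()))))B⇒((((()))))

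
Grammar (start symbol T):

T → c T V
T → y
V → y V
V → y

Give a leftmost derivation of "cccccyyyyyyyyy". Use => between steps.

T => cTV   [T → c T V]
cTV => ccTVV   [T → c T V]
ccTVV => cccTVVV   [T → c T V]
cccTVVV => ccccTVVVV   [T → c T V]
ccccTVVVV => cccccTVVVVV   [T → c T V]
cccccTVVVVV => cccccyVVVVV   [T → y]
cccccyVVVVV => cccccyyVVVVV   [V → y V]
cccccyyVVVVV => cccccyyyVVVV   [V → y]
cccccyyyVVVV => cccccyyyyVVVV   [V → y V]
cccccyyyyVVVV => cccccyyyyyVVVV   [V → y V]
cccccyyyyyVVVV => cccccyyyyyyVVV   [V → y]
cccccyyyyyyVVV => cccccyyyyyyyVV   [V → y]
cccccyyyyyyyVV => cccccyyyyyyyyV   [V → y]
cccccyyyyyyyyV => cccccyyyyyyyyy   [V → y]

T => cTV => ccTVV => cccTVVV => ccccTVVVV => cccccTVVVVV => cccccyVVVVV => cccccyyVVVVV => cccccyyyVVVV => cccccyyyyVVVV => cccccyyyyyVVVV => cccccyyyyyyVVV => cccccyyyyyyyVV => cccccyyyyyyyyV => cccccyyyyyyyyy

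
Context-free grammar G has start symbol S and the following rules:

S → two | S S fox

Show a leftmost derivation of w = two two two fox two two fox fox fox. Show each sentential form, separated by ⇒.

S ⇒ S S fox ⇒ two S fox ⇒ two S S fox fox ⇒ two S S fox S fox fox ⇒ two two S fox S fox fox ⇒ two two two fox S fox fox ⇒ two two two fox S S fox fox fox ⇒ two two two fox two S fox fox fox ⇒ two two two fox two two fox fox fox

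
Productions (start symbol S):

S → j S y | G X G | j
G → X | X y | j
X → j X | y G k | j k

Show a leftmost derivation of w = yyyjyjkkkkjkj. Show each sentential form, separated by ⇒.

S ⇒ GXG   [S → G X G]
GXG ⇒ XXG   [G → X]
XXG ⇒ yGkXG   [X → y G k]
yGkXG ⇒ yXkXG   [G → X]
yXkXG ⇒ yyGkkXG   [X → y G k]
yyGkkXG ⇒ yyXkkXG   [G → X]
yyXkkXG ⇒ yyyGkkkXG   [X → y G k]
yyyGkkkXG ⇒ yyyXkkkXG   [G → X]
yyyXkkkXG ⇒ yyyjXkkkXG   [X → j X]
yyyjXkkkXG ⇒ yyyjyGkkkkXG   [X → y G k]
yyyjyGkkkkXG ⇒ yyyjyjkkkkXG   [G → j]
yyyjyjkkkkXG ⇒ yyyjyjkkkkjkG   [X → j k]
yyyjyjkkkkjkG ⇒ yyyjyjkkkkjkj   [G → j]

S ⇒ GXG ⇒ XXG ⇒ yGkXG ⇒ yXkXG ⇒ yyGkkXG ⇒ yyXkkXG ⇒ yyyGkkkXG ⇒ yyyXkkkXG ⇒ yyyjXkkkXG ⇒ yyyjyGkkkkXG ⇒ yyyjyjkkkkXG ⇒ yyyjyjkkkkjkG ⇒ yyyjyjkkkkjkj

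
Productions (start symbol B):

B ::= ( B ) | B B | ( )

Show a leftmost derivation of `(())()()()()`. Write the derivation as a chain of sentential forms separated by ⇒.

B ⇒ BB ⇒ BBB ⇒ (B)BB ⇒ (())BB ⇒ (())BBB ⇒ (())BBBB ⇒ (())()BBB ⇒ (())()()BB ⇒ (())()()()B ⇒ (())()()()()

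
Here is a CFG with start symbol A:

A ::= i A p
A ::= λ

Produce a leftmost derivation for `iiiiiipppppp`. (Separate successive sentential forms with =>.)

A => iAp => iiApp => iiiAppp => iiiiApppp => iiiiiAppppp => iiiiiiApppppp => iiiiiipppppp

A => iAp   [A ::= i A p]
iAp => iiApp   [A ::= i A p]
iiApp => iiiAppp   [A ::= i A p]
iiiAppp => iiiiApppp   [A ::= i A p]
iiiiApppp => iiiiiAppppp   [A ::= i A p]
iiiiiAppppp => iiiiiiApppppp   [A ::= i A p]
iiiiiiApppppp => iiiiiipppppp   [A ::= λ]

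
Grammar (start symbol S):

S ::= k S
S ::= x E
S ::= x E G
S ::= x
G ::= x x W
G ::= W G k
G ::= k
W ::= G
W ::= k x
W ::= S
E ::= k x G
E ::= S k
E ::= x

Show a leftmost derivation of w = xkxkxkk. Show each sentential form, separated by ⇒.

S ⇒ xE ⇒ xSk ⇒ xkSk ⇒ xkxEk ⇒ xkxkxGk ⇒ xkxkxkk

S ⇒ xE   [S ::= x E]
xE ⇒ xSk   [E ::= S k]
xSk ⇒ xkSk   [S ::= k S]
xkSk ⇒ xkxEk   [S ::= x E]
xkxEk ⇒ xkxkxGk   [E ::= k x G]
xkxkxGk ⇒ xkxkxkk   [G ::= k]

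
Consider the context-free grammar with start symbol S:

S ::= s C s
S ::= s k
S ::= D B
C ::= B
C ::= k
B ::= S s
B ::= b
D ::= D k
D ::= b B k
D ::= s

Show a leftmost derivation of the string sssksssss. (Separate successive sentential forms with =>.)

S => sCs => sBs => sSss => ssCsss => ssBsss => ssSssss => sssCsssss => sssksssss

S => sCs   [S ::= s C s]
sCs => sBs   [C ::= B]
sBs => sSss   [B ::= S s]
sSss => ssCsss   [S ::= s C s]
ssCsss => ssBsss   [C ::= B]
ssBsss => ssSssss   [B ::= S s]
ssSssss => sssCsssss   [S ::= s C s]
sssCsssss => sssksssss   [C ::= k]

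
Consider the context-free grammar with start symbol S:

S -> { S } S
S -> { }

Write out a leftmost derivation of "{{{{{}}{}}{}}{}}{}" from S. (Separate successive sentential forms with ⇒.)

S ⇒ {S}S ⇒ {{S}S}S ⇒ {{{S}S}S}S ⇒ {{{{S}S}S}S}S ⇒ {{{{{}}S}S}S}S ⇒ {{{{{}}{}}S}S}S ⇒ {{{{{}}{}}{}}S}S ⇒ {{{{{}}{}}{}}{}}S ⇒ {{{{{}}{}}{}}{}}{}

S ⇒ {S}S   [S -> { S } S]
{S}S ⇒ {{S}S}S   [S -> { S } S]
{{S}S}S ⇒ {{{S}S}S}S   [S -> { S } S]
{{{S}S}S}S ⇒ {{{{S}S}S}S}S   [S -> { S } S]
{{{{S}S}S}S}S ⇒ {{{{{}}S}S}S}S   [S -> { }]
{{{{{}}S}S}S}S ⇒ {{{{{}}{}}S}S}S   [S -> { }]
{{{{{}}{}}S}S}S ⇒ {{{{{}}{}}{}}S}S   [S -> { }]
{{{{{}}{}}{}}S}S ⇒ {{{{{}}{}}{}}{}}S   [S -> { }]
{{{{{}}{}}{}}{}}S ⇒ {{{{{}}{}}{}}{}}{}   [S -> { }]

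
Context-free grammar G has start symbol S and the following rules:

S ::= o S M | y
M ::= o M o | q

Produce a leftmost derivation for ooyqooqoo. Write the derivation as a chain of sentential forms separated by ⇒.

S ⇒ oSM   [S ::= o S M]
oSM ⇒ ooSMM   [S ::= o S M]
ooSMM ⇒ ooyMM   [S ::= y]
ooyMM ⇒ ooyqM   [M ::= q]
ooyqM ⇒ ooyqoMo   [M ::= o M o]
ooyqoMo ⇒ ooyqooMoo   [M ::= o M o]
ooyqooMoo ⇒ ooyqooqoo   [M ::= q]

S⇒oSM⇒ooSMM⇒ooyMM⇒ooyqM⇒ooyqoMo⇒ooyqooMoo⇒ooyqooqoo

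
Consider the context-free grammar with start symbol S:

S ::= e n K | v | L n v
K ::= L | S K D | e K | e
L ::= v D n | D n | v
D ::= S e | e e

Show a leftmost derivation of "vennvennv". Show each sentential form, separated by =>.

S => Lnv   [S ::= L n v]
Lnv => Dnnv   [L ::= D n]
Dnnv => Sennv   [D ::= S e]
Sennv => Lnvennv   [S ::= L n v]
Lnvennv => Dnnvennv   [L ::= D n]
Dnnvennv => Sennvennv   [D ::= S e]
Sennvennv => vennvennv   [S ::= v]

S => Lnv => Dnnv => Sennv => Lnvennv => Dnnvennv => Sennvennv => vennvennv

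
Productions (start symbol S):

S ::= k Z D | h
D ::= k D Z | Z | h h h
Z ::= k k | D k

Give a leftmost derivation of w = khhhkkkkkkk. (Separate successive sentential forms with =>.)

S => kZD   [S ::= k Z D]
kZD => kDkD   [Z ::= D k]
kDkD => khhhkD   [D ::= h h h]
khhhkD => khhhkkDZ   [D ::= k D Z]
khhhkkDZ => khhhkkZZ   [D ::= Z]
khhhkkZZ => khhhkkDkZ   [Z ::= D k]
khhhkkDkZ => khhhkkZkZ   [D ::= Z]
khhhkkZkZ => khhhkkkkkZ   [Z ::= k k]
khhhkkkkkZ => khhhkkkkkkk   [Z ::= k k]

S => kZD => kDkD => khhhkD => khhhkkDZ => khhhkkZZ => khhhkkDkZ => khhhkkZkZ => khhhkkkkkZ => khhhkkkkkkk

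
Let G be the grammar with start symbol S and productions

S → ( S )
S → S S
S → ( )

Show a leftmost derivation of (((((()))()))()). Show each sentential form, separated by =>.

S=>(S)=>(SS)=>((S)S)=>(((S))S)=>(((SS))S)=>((((S)S))S)=>(((((S))S))S)=>(((((()))S))S)=>(((((()))()))S)=>(((((()))()))())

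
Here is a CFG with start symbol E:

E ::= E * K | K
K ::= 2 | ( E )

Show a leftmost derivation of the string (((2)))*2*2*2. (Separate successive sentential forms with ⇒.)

E ⇒ E*K ⇒ E*K*K ⇒ E*K*K*K ⇒ K*K*K*K ⇒ (E)*K*K*K ⇒ (K)*K*K*K ⇒ ((E))*K*K*K ⇒ ((K))*K*K*K ⇒ (((E)))*K*K*K ⇒ (((K)))*K*K*K ⇒ (((2)))*K*K*K ⇒ (((2)))*2*K*K ⇒ (((2)))*2*2*K ⇒ (((2)))*2*2*2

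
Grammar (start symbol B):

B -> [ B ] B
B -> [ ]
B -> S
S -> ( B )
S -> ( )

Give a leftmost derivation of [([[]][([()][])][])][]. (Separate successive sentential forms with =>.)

B=>[B]B=>[S]B=>[(B)]B=>[([B]B)]B=>[([[]]B)]B=>[([[]][B]B)]B=>[([[]][S]B)]B=>[([[]][(B)]B)]B=>[([[]][([B]B)]B)]B=>[([[]][([S]B)]B)]B=>[([[]][([()]B)]B)]B=>[([[]][([()][])]B)]B=>[([[]][([()][])][])]B=>[([[]][([()][])][])][]

B => [B]B   [B -> [ B ] B]
[B]B => [S]B   [B -> S]
[S]B => [(B)]B   [S -> ( B )]
[(B)]B => [([B]B)]B   [B -> [ B ] B]
[([B]B)]B => [([[]]B)]B   [B -> [ ]]
[([[]]B)]B => [([[]][B]B)]B   [B -> [ B ] B]
[([[]][B]B)]B => [([[]][S]B)]B   [B -> S]
[([[]][S]B)]B => [([[]][(B)]B)]B   [S -> ( B )]
[([[]][(B)]B)]B => [([[]][([B]B)]B)]B   [B -> [ B ] B]
[([[]][([B]B)]B)]B => [([[]][([S]B)]B)]B   [B -> S]
[([[]][([S]B)]B)]B => [([[]][([()]B)]B)]B   [S -> ( )]
[([[]][([()]B)]B)]B => [([[]][([()][])]B)]B   [B -> [ ]]
[([[]][([()][])]B)]B => [([[]][([()][])][])]B   [B -> [ ]]
[([[]][([()][])][])]B => [([[]][([()][])][])][]   [B -> [ ]]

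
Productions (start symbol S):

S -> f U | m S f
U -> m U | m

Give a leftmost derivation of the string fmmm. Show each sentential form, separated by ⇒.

S⇒fU⇒fmU⇒fmmU⇒fmmm

S ⇒ fU   [S -> f U]
fU ⇒ fmU   [U -> m U]
fmU ⇒ fmmU   [U -> m U]
fmmU ⇒ fmmm   [U -> m]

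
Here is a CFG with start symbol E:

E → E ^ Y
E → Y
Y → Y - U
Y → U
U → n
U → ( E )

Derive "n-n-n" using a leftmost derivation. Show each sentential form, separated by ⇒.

E ⇒ Y   [E → Y]
Y ⇒ Y-U   [Y → Y - U]
Y-U ⇒ Y-U-U   [Y → Y - U]
Y-U-U ⇒ U-U-U   [Y → U]
U-U-U ⇒ n-U-U   [U → n]
n-U-U ⇒ n-n-U   [U → n]
n-n-U ⇒ n-n-n   [U → n]

E ⇒ Y ⇒ Y-U ⇒ Y-U-U ⇒ U-U-U ⇒ n-U-U ⇒ n-n-U ⇒ n-n-n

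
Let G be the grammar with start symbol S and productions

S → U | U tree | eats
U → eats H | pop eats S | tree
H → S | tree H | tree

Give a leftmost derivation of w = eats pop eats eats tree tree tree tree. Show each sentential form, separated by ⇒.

S ⇒ U tree ⇒ eats H tree ⇒ eats S tree ⇒ eats U tree tree ⇒ eats pop eats S tree tree ⇒ eats pop eats U tree tree tree ⇒ eats pop eats eats H tree tree tree ⇒ eats pop eats eats tree tree tree tree

S ⇒ U tree   [S → U tree]
U tree ⇒ eats H tree   [U → eats H]
eats H tree ⇒ eats S tree   [H → S]
eats S tree ⇒ eats U tree tree   [S → U tree]
eats U tree tree ⇒ eats pop eats S tree tree   [U → pop eats S]
eats pop eats S tree tree ⇒ eats pop eats U tree tree tree   [S → U tree]
eats pop eats U tree tree tree ⇒ eats pop eats eats H tree tree tree   [U → eats H]
eats pop eats eats H tree tree tree ⇒ eats pop eats eats tree tree tree tree   [H → tree]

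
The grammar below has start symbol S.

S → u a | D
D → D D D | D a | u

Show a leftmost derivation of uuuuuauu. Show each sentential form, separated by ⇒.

S ⇒ D ⇒ DDD ⇒ DaDD ⇒ DDDaDD ⇒ uDDaDD ⇒ uDDDDaDD ⇒ uuDDDaDD ⇒ uuuDDaDD ⇒ uuuuDaDD ⇒ uuuuuaDD ⇒ uuuuuauD ⇒ uuuuuauu

S ⇒ D   [S → D]
D ⇒ DDD   [D → D D D]
DDD ⇒ DaDD   [D → D a]
DaDD ⇒ DDDaDD   [D → D D D]
DDDaDD ⇒ uDDaDD   [D → u]
uDDaDD ⇒ uDDDDaDD   [D → D D D]
uDDDDaDD ⇒ uuDDDaDD   [D → u]
uuDDDaDD ⇒ uuuDDaDD   [D → u]
uuuDDaDD ⇒ uuuuDaDD   [D → u]
uuuuDaDD ⇒ uuuuuaDD   [D → u]
uuuuuaDD ⇒ uuuuuauD   [D → u]
uuuuuauD ⇒ uuuuuauu   [D → u]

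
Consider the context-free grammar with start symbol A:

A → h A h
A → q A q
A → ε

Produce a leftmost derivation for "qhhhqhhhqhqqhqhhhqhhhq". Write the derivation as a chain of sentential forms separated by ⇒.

A⇒qAq⇒qhAhq⇒qhhAhhq⇒qhhhAhhhq⇒qhhhqAqhhhq⇒qhhhqhAhqhhhq⇒qhhhqhhAhhqhhhq⇒qhhhqhhhAhhhqhhhq⇒qhhhqhhhqAqhhhqhhhq⇒qhhhqhhhqhAhqhhhqhhhq⇒qhhhqhhhqhqAqhqhhhqhhhq⇒qhhhqhhhqhqqhqhhhqhhhq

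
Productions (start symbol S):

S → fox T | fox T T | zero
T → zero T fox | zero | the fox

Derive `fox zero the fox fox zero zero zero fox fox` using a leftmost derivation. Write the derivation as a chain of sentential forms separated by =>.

S => fox T T   [S → fox T T]
fox T T => fox zero T fox T   [T → zero T fox]
fox zero T fox T => fox zero the fox fox T   [T → the fox]
fox zero the fox fox T => fox zero the fox fox zero T fox   [T → zero T fox]
fox zero the fox fox zero T fox => fox zero the fox fox zero zero T fox fox   [T → zero T fox]
fox zero the fox fox zero zero T fox fox => fox zero the fox fox zero zero zero fox fox   [T → zero]

S => fox T T => fox zero T fox T => fox zero the fox fox T => fox zero the fox fox zero T fox => fox zero the fox fox zero zero T fox fox => fox zero the fox fox zero zero zero fox fox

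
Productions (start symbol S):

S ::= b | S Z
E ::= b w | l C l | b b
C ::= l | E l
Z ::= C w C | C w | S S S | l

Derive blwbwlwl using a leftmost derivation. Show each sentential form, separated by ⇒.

S ⇒ SZ ⇒ SZZ ⇒ bZZ ⇒ bCwZ ⇒ blwZ ⇒ blwCwC ⇒ blwElwC ⇒ blwbwlwC ⇒ blwbwlwl

S ⇒ SZ   [S ::= S Z]
SZ ⇒ SZZ   [S ::= S Z]
SZZ ⇒ bZZ   [S ::= b]
bZZ ⇒ bCwZ   [Z ::= C w]
bCwZ ⇒ blwZ   [C ::= l]
blwZ ⇒ blwCwC   [Z ::= C w C]
blwCwC ⇒ blwElwC   [C ::= E l]
blwElwC ⇒ blwbwlwC   [E ::= b w]
blwbwlwC ⇒ blwbwlwl   [C ::= l]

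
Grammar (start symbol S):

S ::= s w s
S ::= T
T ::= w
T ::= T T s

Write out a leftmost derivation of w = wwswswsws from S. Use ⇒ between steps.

S ⇒ T ⇒ TTs ⇒ TTsTs ⇒ TTsTsTs ⇒ TTsTsTsTs ⇒ wTsTsTsTs ⇒ wwsTsTsTs ⇒ wwswsTsTs ⇒ wwswswsTs ⇒ wwswswsws

S ⇒ T   [S ::= T]
T ⇒ TTs   [T ::= T T s]
TTs ⇒ TTsTs   [T ::= T T s]
TTsTs ⇒ TTsTsTs   [T ::= T T s]
TTsTsTs ⇒ TTsTsTsTs   [T ::= T T s]
TTsTsTsTs ⇒ wTsTsTsTs   [T ::= w]
wTsTsTsTs ⇒ wwsTsTsTs   [T ::= w]
wwsTsTsTs ⇒ wwswsTsTs   [T ::= w]
wwswsTsTs ⇒ wwswswsTs   [T ::= w]
wwswswsTs ⇒ wwswswsws   [T ::= w]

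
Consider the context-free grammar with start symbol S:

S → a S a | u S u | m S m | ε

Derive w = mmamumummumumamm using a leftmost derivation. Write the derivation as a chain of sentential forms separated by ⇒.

S ⇒ mSm ⇒ mmSmm ⇒ mmaSamm ⇒ mmamSmamm ⇒ mmamuSumamm ⇒ mmamumSmumamm ⇒ mmamumuSumumamm ⇒ mmamumumSmumumamm ⇒ mmamumummumumamm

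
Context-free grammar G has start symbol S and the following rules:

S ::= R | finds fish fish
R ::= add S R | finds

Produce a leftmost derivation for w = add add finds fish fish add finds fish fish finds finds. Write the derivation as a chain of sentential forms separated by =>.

S => R => add S R => add R R => add add S R R => add add finds fish fish R R => add add finds fish fish add S R R => add add finds fish fish add finds fish fish R R => add add finds fish fish add finds fish fish finds R => add add finds fish fish add finds fish fish finds finds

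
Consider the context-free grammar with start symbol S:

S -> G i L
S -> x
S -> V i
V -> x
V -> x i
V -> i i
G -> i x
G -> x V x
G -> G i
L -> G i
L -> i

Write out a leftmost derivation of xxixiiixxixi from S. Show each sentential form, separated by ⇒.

S ⇒ GiL   [S -> G i L]
GiL ⇒ GiiL   [G -> G i]
GiiL ⇒ GiiiL   [G -> G i]
GiiiL ⇒ xVxiiiL   [G -> x V x]
xVxiiiL ⇒ xxixiiiL   [V -> x i]
xxixiiiL ⇒ xxixiiiGi   [L -> G i]
xxixiiiGi ⇒ xxixiiixVxi   [G -> x V x]
xxixiiixVxi ⇒ xxixiiixxixi   [V -> x i]

S ⇒ GiL ⇒ GiiL ⇒ GiiiL ⇒ xVxiiiL ⇒ xxixiiiL ⇒ xxixiiiGi ⇒ xxixiiixVxi ⇒ xxixiiixxixi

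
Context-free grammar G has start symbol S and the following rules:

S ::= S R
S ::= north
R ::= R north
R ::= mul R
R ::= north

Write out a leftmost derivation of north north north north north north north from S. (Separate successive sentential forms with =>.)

S => S R   [S ::= S R]
S R => S R R   [S ::= S R]
S R R => S R R R   [S ::= S R]
S R R R => S R R R R   [S ::= S R]
S R R R R => S R R R R R   [S ::= S R]
S R R R R R => north R R R R R   [S ::= north]
north R R R R R => north R north R R R R   [R ::= R north]
north R north R R R R => north north north R R R R   [R ::= north]
north north north R R R R => north north north north R R R   [R ::= north]
north north north north R R R => north north north north north R R   [R ::= north]
north north north north north R R => north north north north north north R   [R ::= north]
north north north north north north R => north north north north north north north   [R ::= north]

S => S R => S R R => S R R R => S R R R R => S R R R R R => north R R R R R => north R north R R R R => north north north R R R R => north north north north R R R => north north north north north R R => north north north north north north R => north north north north north north north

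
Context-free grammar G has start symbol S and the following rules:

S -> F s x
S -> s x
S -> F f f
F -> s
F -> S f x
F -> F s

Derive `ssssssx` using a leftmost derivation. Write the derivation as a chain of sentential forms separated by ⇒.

S ⇒ Fsx ⇒ Fssx ⇒ Fsssx ⇒ Fssssx ⇒ Fsssssx ⇒ ssssssx

S ⇒ Fsx   [S -> F s x]
Fsx ⇒ Fssx   [F -> F s]
Fssx ⇒ Fsssx   [F -> F s]
Fsssx ⇒ Fssssx   [F -> F s]
Fssssx ⇒ Fsssssx   [F -> F s]
Fsssssx ⇒ ssssssx   [F -> s]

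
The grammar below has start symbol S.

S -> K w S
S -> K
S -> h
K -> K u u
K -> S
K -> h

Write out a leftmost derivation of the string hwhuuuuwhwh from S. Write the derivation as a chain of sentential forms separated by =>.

S => KwS => SwS => KwSwS => hwSwS => hwKwSwS => hwKuuwSwS => hwKuuuuwSwS => hwhuuuuwSwS => hwhuuuuwhwS => hwhuuuuwhwh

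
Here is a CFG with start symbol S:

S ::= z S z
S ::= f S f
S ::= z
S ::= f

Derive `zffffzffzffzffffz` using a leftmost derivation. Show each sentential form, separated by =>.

S => zSz => zfSfz => zffSffz => zfffSfffz => zffffSffffz => zffffzSzffffz => zffffzfSfzffffz => zffffzffSffzffffz => zffffzffzffzffffz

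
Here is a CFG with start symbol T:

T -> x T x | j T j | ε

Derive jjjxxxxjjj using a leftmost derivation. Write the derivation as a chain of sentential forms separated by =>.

T => jTj => jjTjj => jjjTjjj => jjjxTxjjj => jjjxxTxxjjj => jjjxxxxjjj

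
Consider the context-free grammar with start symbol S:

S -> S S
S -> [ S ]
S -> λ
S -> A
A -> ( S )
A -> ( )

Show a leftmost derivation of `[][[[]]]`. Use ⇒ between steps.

S⇒SS⇒[S]S⇒[]S⇒[][S]⇒[][[S]]⇒[][[[S]]]⇒[][[[]]]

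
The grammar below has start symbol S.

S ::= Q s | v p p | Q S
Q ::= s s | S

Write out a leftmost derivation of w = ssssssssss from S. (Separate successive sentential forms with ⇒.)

S ⇒ QS ⇒ SS ⇒ QSS ⇒ SSS ⇒ QsSS ⇒ SsSS ⇒ QssSS ⇒ ssssSS ⇒ ssssQsS ⇒ sssssssS ⇒ sssssssQs ⇒ ssssssssss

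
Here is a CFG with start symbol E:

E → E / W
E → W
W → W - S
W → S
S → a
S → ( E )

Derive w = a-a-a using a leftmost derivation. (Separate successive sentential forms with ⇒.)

E⇒W⇒W-S⇒W-S-S⇒S-S-S⇒a-S-S⇒a-a-S⇒a-a-a

E ⇒ W   [E → W]
W ⇒ W-S   [W → W - S]
W-S ⇒ W-S-S   [W → W - S]
W-S-S ⇒ S-S-S   [W → S]
S-S-S ⇒ a-S-S   [S → a]
a-S-S ⇒ a-a-S   [S → a]
a-a-S ⇒ a-a-a   [S → a]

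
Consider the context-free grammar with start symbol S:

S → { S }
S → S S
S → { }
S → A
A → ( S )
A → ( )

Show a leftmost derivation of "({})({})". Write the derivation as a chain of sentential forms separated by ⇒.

S ⇒ SS ⇒ AS ⇒ (S)S ⇒ ({})S ⇒ ({})A ⇒ ({})(S) ⇒ ({})({})

S ⇒ SS   [S → S S]
SS ⇒ AS   [S → A]
AS ⇒ (S)S   [A → ( S )]
(S)S ⇒ ({})S   [S → { }]
({})S ⇒ ({})A   [S → A]
({})A ⇒ ({})(S)   [A → ( S )]
({})(S) ⇒ ({})({})   [S → { }]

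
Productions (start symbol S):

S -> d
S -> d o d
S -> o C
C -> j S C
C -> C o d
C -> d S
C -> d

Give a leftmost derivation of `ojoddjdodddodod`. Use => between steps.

S => oC => ojSC => ojoCC => ojodSC => ojoddC => ojoddjSC => ojoddjdodC => ojoddjdodCod => ojoddjdoddSod => ojoddjdodddodod

S => oC   [S -> o C]
oC => ojSC   [C -> j S C]
ojSC => ojoCC   [S -> o C]
ojoCC => ojodSC   [C -> d S]
ojodSC => ojoddC   [S -> d]
ojoddC => ojoddjSC   [C -> j S C]
ojoddjSC => ojoddjdodC   [S -> d o d]
ojoddjdodC => ojoddjdodCod   [C -> C o d]
ojoddjdodCod => ojoddjdoddSod   [C -> d S]
ojoddjdoddSod => ojoddjdodddodod   [S -> d o d]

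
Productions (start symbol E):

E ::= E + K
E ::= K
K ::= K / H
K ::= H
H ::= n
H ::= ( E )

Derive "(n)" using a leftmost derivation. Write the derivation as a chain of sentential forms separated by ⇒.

E⇒K⇒H⇒(E)⇒(K)⇒(H)⇒(n)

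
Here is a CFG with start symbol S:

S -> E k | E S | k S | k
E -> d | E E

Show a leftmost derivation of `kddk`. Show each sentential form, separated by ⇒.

S ⇒ kS   [S -> k S]
kS ⇒ kES   [S -> E S]
kES ⇒ kdS   [E -> d]
kdS ⇒ kdES   [S -> E S]
kdES ⇒ kddS   [E -> d]
kddS ⇒ kddk   [S -> k]

S ⇒ kS ⇒ kES ⇒ kdS ⇒ kdES ⇒ kddS ⇒ kddk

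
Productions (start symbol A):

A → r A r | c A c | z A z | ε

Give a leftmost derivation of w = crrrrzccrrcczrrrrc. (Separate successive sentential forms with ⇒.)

A ⇒ cAc ⇒ crArc ⇒ crrArrc ⇒ crrrArrrc ⇒ crrrrArrrrc ⇒ crrrrzAzrrrrc ⇒ crrrrzcAczrrrrc ⇒ crrrrzccAcczrrrrc ⇒ crrrrzccrArcczrrrrc ⇒ crrrrzccrrcczrrrrc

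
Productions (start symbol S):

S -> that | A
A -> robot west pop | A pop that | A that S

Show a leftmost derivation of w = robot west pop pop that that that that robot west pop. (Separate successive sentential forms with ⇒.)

S ⇒ A ⇒ A that S ⇒ A that S that S ⇒ A pop that that S that S ⇒ robot west pop pop that that S that S ⇒ robot west pop pop that that that that S ⇒ robot west pop pop that that that that A ⇒ robot west pop pop that that that that robot west pop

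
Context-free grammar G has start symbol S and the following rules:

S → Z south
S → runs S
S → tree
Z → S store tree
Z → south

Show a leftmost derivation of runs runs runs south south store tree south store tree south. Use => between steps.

S => runs S => runs runs S => runs runs Z south => runs runs S store tree south => runs runs Z south store tree south => runs runs S store tree south store tree south => runs runs runs S store tree south store tree south => runs runs runs Z south store tree south store tree south => runs runs runs south south store tree south store tree south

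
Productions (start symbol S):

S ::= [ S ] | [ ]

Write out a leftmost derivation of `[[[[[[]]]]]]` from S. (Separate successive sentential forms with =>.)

S => [S]   [S ::= [ S ]]
[S] => [[S]]   [S ::= [ S ]]
[[S]] => [[[S]]]   [S ::= [ S ]]
[[[S]]] => [[[[S]]]]   [S ::= [ S ]]
[[[[S]]]] => [[[[[S]]]]]   [S ::= [ S ]]
[[[[[S]]]]] => [[[[[[]]]]]]   [S ::= [ ]]

S => [S] => [[S]] => [[[S]]] => [[[[S]]]] => [[[[[S]]]]] => [[[[[[]]]]]]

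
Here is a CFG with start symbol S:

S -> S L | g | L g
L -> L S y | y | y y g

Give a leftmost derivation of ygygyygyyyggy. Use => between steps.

S => SL   [S -> S L]
SL => SLL   [S -> S L]
SLL => LgLL   [S -> L g]
LgLL => ygLL   [L -> y]
ygLL => ygLSyL   [L -> L S y]
ygLSyL => ygySyL   [L -> y]
ygySyL => ygySLyL   [S -> S L]
ygySLyL => ygygLyL   [S -> g]
ygygLyL => ygygyygyL   [L -> y y g]
ygygyygyL => ygygyygyLSy   [L -> L S y]
ygygyygyLSy => ygygyygyyygSy   [L -> y y g]
ygygyygyyygSy => ygygyygyyyggy   [S -> g]

S => SL => SLL => LgLL => ygLL => ygLSyL => ygySyL => ygySLyL => ygygLyL => ygygyygyL => ygygyygyLSy => ygygyygyyygSy => ygygyygyyyggy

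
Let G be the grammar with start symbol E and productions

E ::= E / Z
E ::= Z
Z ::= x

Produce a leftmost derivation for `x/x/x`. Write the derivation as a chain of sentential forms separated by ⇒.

E ⇒ E/Z ⇒ E/Z/Z ⇒ Z/Z/Z ⇒ x/Z/Z ⇒ x/x/Z ⇒ x/x/x

E ⇒ E/Z   [E ::= E / Z]
E/Z ⇒ E/Z/Z   [E ::= E / Z]
E/Z/Z ⇒ Z/Z/Z   [E ::= Z]
Z/Z/Z ⇒ x/Z/Z   [Z ::= x]
x/Z/Z ⇒ x/x/Z   [Z ::= x]
x/x/Z ⇒ x/x/x   [Z ::= x]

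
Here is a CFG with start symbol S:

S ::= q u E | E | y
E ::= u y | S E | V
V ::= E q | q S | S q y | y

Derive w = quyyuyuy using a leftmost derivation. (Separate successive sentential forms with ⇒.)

S ⇒ E ⇒ SE ⇒ quEE ⇒ quSEE ⇒ quyEE ⇒ quySEE ⇒ quyyEE ⇒ quyyuyE ⇒ quyyuyuy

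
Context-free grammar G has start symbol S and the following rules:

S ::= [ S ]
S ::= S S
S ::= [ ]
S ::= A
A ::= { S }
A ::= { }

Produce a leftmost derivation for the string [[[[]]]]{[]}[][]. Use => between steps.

S => SS => [S]S => [[S]]S => [[[S]]]S => [[[[]]]]S => [[[[]]]]SS => [[[[]]]]SSS => [[[[]]]]ASS => [[[[]]]]{S}SS => [[[[]]]]{[]}SS => [[[[]]]]{[]}[]S => [[[[]]]]{[]}[][]

S => SS   [S ::= S S]
SS => [S]S   [S ::= [ S ]]
[S]S => [[S]]S   [S ::= [ S ]]
[[S]]S => [[[S]]]S   [S ::= [ S ]]
[[[S]]]S => [[[[]]]]S   [S ::= [ ]]
[[[[]]]]S => [[[[]]]]SS   [S ::= S S]
[[[[]]]]SS => [[[[]]]]SSS   [S ::= S S]
[[[[]]]]SSS => [[[[]]]]ASS   [S ::= A]
[[[[]]]]ASS => [[[[]]]]{S}SS   [A ::= { S }]
[[[[]]]]{S}SS => [[[[]]]]{[]}SS   [S ::= [ ]]
[[[[]]]]{[]}SS => [[[[]]]]{[]}[]S   [S ::= [ ]]
[[[[]]]]{[]}[]S => [[[[]]]]{[]}[][]   [S ::= [ ]]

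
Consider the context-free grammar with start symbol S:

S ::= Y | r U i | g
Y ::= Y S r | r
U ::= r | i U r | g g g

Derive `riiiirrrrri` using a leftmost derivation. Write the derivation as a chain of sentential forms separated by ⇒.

S ⇒ rUi ⇒ riUri ⇒ riiUrri ⇒ riiiUrrri ⇒ riiiiUrrrri ⇒ riiiirrrrri

S ⇒ rUi   [S ::= r U i]
rUi ⇒ riUri   [U ::= i U r]
riUri ⇒ riiUrri   [U ::= i U r]
riiUrri ⇒ riiiUrrri   [U ::= i U r]
riiiUrrri ⇒ riiiiUrrrri   [U ::= i U r]
riiiiUrrrri ⇒ riiiirrrrri   [U ::= r]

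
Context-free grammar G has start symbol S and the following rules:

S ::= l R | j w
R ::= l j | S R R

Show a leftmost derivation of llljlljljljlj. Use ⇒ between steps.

S ⇒ lR ⇒ lSRR ⇒ llRRR ⇒ llljRR ⇒ llljSRRR ⇒ llljlRRRR ⇒ llljlljRRR ⇒ llljlljljRR ⇒ llljlljljljR ⇒ llljlljljljlj

S ⇒ lR   [S ::= l R]
lR ⇒ lSRR   [R ::= S R R]
lSRR ⇒ llRRR   [S ::= l R]
llRRR ⇒ llljRR   [R ::= l j]
llljRR ⇒ llljSRRR   [R ::= S R R]
llljSRRR ⇒ llljlRRRR   [S ::= l R]
llljlRRRR ⇒ llljlljRRR   [R ::= l j]
llljlljRRR ⇒ llljlljljRR   [R ::= l j]
llljlljljRR ⇒ llljlljljljR   [R ::= l j]
llljlljljljR ⇒ llljlljljljlj   [R ::= l j]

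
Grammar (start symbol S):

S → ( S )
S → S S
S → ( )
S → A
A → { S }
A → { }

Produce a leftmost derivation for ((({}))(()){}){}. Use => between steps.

S => SS => (S)S => (SS)S => (SSS)S => ((S)SS)S => (((S))SS)S => (((A))SS)S => ((({}))SS)S => ((({}))(S)S)S => ((({}))(())S)S => ((({}))(())A)S => ((({}))(()){})S => ((({}))(()){})A => ((({}))(()){}){}

S => SS   [S → S S]
SS => (S)S   [S → ( S )]
(S)S => (SS)S   [S → S S]
(SS)S => (SSS)S   [S → S S]
(SSS)S => ((S)SS)S   [S → ( S )]
((S)SS)S => (((S))SS)S   [S → ( S )]
(((S))SS)S => (((A))SS)S   [S → A]
(((A))SS)S => ((({}))SS)S   [A → { }]
((({}))SS)S => ((({}))(S)S)S   [S → ( S )]
((({}))(S)S)S => ((({}))(())S)S   [S → ( )]
((({}))(())S)S => ((({}))(())A)S   [S → A]
((({}))(())A)S => ((({}))(()){})S   [A → { }]
((({}))(()){})S => ((({}))(()){})A   [S → A]
((({}))(()){})A => ((({}))(()){}){}   [A → { }]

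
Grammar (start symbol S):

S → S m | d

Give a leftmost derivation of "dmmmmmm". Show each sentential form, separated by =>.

S=>Sm=>Smm=>Smmm=>Smmmm=>Smmmmm=>Smmmmmm=>dmmmmmm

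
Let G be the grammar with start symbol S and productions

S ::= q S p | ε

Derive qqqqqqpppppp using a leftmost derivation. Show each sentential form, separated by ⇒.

S ⇒ qSp ⇒ qqSpp ⇒ qqqSppp ⇒ qqqqSpppp ⇒ qqqqqSppppp ⇒ qqqqqqSpppppp ⇒ qqqqqqpppppp

S ⇒ qSp   [S ::= q S p]
qSp ⇒ qqSpp   [S ::= q S p]
qqSpp ⇒ qqqSppp   [S ::= q S p]
qqqSppp ⇒ qqqqSpppp   [S ::= q S p]
qqqqSpppp ⇒ qqqqqSppppp   [S ::= q S p]
qqqqqSppppp ⇒ qqqqqqSpppppp   [S ::= q S p]
qqqqqqSpppppp ⇒ qqqqqqpppppp   [S ::= ε]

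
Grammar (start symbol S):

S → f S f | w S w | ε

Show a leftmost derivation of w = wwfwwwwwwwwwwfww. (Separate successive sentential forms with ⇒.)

S⇒wSw⇒wwSww⇒wwfSfww⇒wwfwSwfww⇒wwfwwSwwfww⇒wwfwwwSwwwfww⇒wwfwwwwSwwwwfww⇒wwfwwwwwSwwwwwfww⇒wwfwwwwwwwwwwfww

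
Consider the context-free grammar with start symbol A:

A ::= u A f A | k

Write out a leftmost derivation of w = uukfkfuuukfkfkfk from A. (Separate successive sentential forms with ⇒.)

A ⇒ uAfA   [A ::= u A f A]
uAfA ⇒ uuAfAfA   [A ::= u A f A]
uuAfAfA ⇒ uukfAfA   [A ::= k]
uukfAfA ⇒ uukfkfA   [A ::= k]
uukfkfA ⇒ uukfkfuAfA   [A ::= u A f A]
uukfkfuAfA ⇒ uukfkfuuAfAfA   [A ::= u A f A]
uukfkfuuAfAfA ⇒ uukfkfuuuAfAfAfA   [A ::= u A f A]
uukfkfuuuAfAfAfA ⇒ uukfkfuuukfAfAfA   [A ::= k]
uukfkfuuukfAfAfA ⇒ uukfkfuuukfkfAfA   [A ::= k]
uukfkfuuukfkfAfA ⇒ uukfkfuuukfkfkfA   [A ::= k]
uukfkfuuukfkfkfA ⇒ uukfkfuuukfkfkfk   [A ::= k]

A ⇒ uAfA ⇒ uuAfAfA ⇒ uukfAfA ⇒ uukfkfA ⇒ uukfkfuAfA ⇒ uukfkfuuAfAfA ⇒ uukfkfuuuAfAfAfA ⇒ uukfkfuuukfAfAfA ⇒ uukfkfuuukfkfAfA ⇒ uukfkfuuukfkfkfA ⇒ uukfkfuuukfkfkfk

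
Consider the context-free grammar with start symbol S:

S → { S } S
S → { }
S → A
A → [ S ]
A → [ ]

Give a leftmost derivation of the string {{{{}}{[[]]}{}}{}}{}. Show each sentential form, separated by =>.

S => {S}S => {{S}S}S => {{{S}S}S}S => {{{{}}S}S}S => {{{{}}{S}S}S}S => {{{{}}{A}S}S}S => {{{{}}{[S]}S}S}S => {{{{}}{[A]}S}S}S => {{{{}}{[[]]}S}S}S => {{{{}}{[[]]}{}}S}S => {{{{}}{[[]]}{}}{}}S => {{{{}}{[[]]}{}}{}}{}

S => {S}S   [S → { S } S]
{S}S => {{S}S}S   [S → { S } S]
{{S}S}S => {{{S}S}S}S   [S → { S } S]
{{{S}S}S}S => {{{{}}S}S}S   [S → { }]
{{{{}}S}S}S => {{{{}}{S}S}S}S   [S → { S } S]
{{{{}}{S}S}S}S => {{{{}}{A}S}S}S   [S → A]
{{{{}}{A}S}S}S => {{{{}}{[S]}S}S}S   [A → [ S ]]
{{{{}}{[S]}S}S}S => {{{{}}{[A]}S}S}S   [S → A]
{{{{}}{[A]}S}S}S => {{{{}}{[[]]}S}S}S   [A → [ ]]
{{{{}}{[[]]}S}S}S => {{{{}}{[[]]}{}}S}S   [S → { }]
{{{{}}{[[]]}{}}S}S => {{{{}}{[[]]}{}}{}}S   [S → { }]
{{{{}}{[[]]}{}}{}}S => {{{{}}{[[]]}{}}{}}{}   [S → { }]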